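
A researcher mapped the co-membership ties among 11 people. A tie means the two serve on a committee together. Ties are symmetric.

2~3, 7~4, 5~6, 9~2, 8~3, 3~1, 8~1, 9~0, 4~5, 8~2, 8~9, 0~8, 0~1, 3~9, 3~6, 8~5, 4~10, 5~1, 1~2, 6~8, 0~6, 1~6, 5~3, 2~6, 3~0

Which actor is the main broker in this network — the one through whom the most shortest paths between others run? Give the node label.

5

Unnormalized betweenness of each node: 0:1/2, 1:11/5, 2:1/2, 3:47/10, 4:17, 5:21, 6:11/5, 7:0, 8:47/10, 9:1/5, 10:0.
5 has the largest value, 21, making it the main broker — the node through which the most shortest paths run.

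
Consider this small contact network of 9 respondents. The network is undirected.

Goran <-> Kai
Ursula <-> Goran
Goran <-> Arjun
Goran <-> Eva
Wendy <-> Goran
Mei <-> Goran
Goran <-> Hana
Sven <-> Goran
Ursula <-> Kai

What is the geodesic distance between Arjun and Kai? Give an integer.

One shortest route is Arjun – Goran – Kai, which uses 2 edges, and Arjun and Kai are not directly tied, so nothing shorter exists. So d(Arjun,Kai) = 2.

2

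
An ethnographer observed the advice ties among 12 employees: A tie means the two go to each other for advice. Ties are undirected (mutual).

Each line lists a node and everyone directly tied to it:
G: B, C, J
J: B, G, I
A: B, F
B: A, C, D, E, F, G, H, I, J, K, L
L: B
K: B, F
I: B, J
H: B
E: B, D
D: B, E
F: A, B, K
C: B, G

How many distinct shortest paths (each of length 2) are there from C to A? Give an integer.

The shortest distance is 2, and the only length-2 path is C–B–A. So there is exactly 1 shortest path.

1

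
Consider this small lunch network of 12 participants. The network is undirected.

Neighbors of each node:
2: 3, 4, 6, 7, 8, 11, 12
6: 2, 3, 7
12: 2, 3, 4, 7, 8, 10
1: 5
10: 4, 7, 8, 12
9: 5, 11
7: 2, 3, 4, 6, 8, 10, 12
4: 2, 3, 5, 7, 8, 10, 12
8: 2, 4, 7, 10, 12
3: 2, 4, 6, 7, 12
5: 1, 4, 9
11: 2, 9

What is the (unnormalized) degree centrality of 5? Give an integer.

3

5 is directly tied to 1, 4, and 9. That is 3 neighbors, so the degree of 5 is 3.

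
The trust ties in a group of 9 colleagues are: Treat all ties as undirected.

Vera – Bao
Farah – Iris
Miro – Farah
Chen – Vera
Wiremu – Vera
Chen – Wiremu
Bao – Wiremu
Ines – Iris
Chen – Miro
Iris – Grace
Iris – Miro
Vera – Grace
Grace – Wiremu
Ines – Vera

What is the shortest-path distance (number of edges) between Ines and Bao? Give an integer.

One shortest route is Ines – Vera – Bao, which uses 2 edges, and Ines and Bao are not directly tied, so nothing shorter exists. So d(Ines,Bao) = 2.

2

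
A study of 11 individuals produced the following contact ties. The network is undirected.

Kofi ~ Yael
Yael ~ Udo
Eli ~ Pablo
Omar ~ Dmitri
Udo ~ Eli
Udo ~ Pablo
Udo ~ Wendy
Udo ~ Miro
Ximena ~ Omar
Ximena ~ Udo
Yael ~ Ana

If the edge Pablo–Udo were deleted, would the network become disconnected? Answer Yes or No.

No

Even without that edge, Pablo still reaches Udo via Pablo – Eli – Udo, so the network stays connected. Not a bridge.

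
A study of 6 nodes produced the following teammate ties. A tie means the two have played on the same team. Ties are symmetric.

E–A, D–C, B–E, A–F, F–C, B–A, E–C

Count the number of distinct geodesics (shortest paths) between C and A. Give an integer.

2

The shortest distance is 2. The length-2 paths are: C–E–A; C–F–A.
That gives 2 distinct shortest paths.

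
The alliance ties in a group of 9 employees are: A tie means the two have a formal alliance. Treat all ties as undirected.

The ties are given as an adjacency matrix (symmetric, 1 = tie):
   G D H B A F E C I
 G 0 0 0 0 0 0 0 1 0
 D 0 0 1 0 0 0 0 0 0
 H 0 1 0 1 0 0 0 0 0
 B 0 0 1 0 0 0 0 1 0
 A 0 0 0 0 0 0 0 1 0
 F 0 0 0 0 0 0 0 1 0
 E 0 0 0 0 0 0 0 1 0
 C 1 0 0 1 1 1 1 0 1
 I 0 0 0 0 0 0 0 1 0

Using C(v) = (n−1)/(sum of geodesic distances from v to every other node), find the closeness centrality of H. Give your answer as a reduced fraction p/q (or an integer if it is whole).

Distances from H: A:3, B:1, C:2, D:1, E:3, F:3, G:3, I:3. Sum = 19.
n = 9, so closeness = 8/19.

8/19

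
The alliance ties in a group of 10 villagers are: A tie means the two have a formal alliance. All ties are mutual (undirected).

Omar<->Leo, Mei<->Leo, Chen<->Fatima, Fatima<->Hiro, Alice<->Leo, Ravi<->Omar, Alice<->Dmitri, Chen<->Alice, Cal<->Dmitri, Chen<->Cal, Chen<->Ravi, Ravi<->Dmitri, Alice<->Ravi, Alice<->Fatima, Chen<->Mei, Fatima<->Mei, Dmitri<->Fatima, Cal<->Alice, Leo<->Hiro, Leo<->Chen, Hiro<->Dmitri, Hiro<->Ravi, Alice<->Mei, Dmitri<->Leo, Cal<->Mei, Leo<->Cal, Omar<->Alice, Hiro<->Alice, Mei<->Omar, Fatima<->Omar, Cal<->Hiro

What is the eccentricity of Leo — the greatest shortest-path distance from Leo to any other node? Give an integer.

Distances from Leo: Alice:1, Cal:1, Chen:1, Dmitri:1, Fatima:2, Hiro:1, Mei:1, Omar:1, Ravi:2.
The largest is 2 (to Fatima and Ravi), so the eccentricity of Leo is 2.

2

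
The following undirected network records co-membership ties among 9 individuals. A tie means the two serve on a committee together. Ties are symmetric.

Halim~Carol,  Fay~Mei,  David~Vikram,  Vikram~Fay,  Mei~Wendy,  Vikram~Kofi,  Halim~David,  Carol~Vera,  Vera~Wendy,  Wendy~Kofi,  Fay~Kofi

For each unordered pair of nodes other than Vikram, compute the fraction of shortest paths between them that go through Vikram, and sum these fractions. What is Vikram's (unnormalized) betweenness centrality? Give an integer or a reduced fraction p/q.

Pairs whose geodesics pass through Vikram — Carol–Fay: 1/3; Halim–Kofi: 1; Halim–Fay: 1; Halim–Mei: 1/2; David–Kofi: 1; David–Fay: 1; David–Mei: 1; David–Wendy: 1.
All other pairs contribute 0.
Summing the contributions gives betweenness(Vikram) = 41/6.

41/6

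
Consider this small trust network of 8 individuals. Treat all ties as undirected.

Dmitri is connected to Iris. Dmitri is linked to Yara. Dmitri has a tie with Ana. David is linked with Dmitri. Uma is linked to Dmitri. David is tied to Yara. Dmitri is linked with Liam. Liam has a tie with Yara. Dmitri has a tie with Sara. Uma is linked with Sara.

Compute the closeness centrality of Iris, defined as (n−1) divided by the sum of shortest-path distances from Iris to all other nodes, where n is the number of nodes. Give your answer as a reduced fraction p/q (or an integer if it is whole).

Distances from Iris: Ana:2, David:2, Dmitri:1, Liam:2, Sara:2, Uma:2, Yara:2. Sum = 13.
n = 8, so closeness = 7/13.

7/13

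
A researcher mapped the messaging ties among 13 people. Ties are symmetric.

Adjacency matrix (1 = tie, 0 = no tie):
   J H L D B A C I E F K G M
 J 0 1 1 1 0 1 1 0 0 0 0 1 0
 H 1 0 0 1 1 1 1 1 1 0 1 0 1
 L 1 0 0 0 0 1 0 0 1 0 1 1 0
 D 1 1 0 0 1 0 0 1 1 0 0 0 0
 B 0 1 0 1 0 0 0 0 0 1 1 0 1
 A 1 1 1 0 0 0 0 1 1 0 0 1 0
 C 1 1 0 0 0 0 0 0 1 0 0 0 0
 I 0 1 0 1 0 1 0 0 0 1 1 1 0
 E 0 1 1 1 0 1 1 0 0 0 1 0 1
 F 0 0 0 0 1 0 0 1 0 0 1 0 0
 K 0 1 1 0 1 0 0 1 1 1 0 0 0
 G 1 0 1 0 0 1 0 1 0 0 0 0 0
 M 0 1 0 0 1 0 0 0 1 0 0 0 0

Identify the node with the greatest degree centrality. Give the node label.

Degrees — A:6, B:5, C:3, D:5, E:7, F:3, G:4, H:9, I:6, J:6, K:6, L:5, M:3.
The maximum is 9, attained only by H.

H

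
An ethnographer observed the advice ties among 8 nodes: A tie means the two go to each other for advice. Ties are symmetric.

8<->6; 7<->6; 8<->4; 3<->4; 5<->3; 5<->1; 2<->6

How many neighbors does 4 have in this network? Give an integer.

2

4 is directly tied to 3 and 8. That is 2 neighbors, so the degree of 4 is 2.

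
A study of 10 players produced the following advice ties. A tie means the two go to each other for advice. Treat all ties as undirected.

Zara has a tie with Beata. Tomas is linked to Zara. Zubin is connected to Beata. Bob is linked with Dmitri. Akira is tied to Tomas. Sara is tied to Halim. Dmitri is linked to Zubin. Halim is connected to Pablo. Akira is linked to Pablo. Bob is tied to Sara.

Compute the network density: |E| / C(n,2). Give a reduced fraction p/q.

There are 10 edges and 10 nodes, so the maximum possible is C(10,2) = 45.
Density = 10/45 = 2/9.

2/9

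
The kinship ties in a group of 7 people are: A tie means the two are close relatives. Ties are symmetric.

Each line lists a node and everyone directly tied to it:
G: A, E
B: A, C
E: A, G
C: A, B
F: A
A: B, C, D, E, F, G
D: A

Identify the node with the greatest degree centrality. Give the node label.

Degrees — A:6, B:2, C:2, D:1, E:2, F:1, G:2.
The maximum is 6, attained only by A.

A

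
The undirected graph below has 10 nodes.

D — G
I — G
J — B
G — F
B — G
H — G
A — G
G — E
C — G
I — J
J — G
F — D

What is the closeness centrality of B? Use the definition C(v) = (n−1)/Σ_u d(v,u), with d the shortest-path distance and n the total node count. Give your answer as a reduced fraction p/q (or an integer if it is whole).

9/16

Distances from B: A:2, C:2, D:2, E:2, F:2, G:1, H:2, I:2, J:1. Sum = 16.
n = 10, so closeness = 9/16.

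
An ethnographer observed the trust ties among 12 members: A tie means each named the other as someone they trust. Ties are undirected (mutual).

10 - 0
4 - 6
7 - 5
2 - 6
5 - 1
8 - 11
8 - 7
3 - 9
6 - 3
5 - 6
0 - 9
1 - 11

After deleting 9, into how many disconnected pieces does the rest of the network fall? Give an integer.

Without 9, the remaining ties split the others into: {1, 2, 3, 4, 5, 6, 7, 8, 11}; {0, 10}.
That's 2 separate components.

2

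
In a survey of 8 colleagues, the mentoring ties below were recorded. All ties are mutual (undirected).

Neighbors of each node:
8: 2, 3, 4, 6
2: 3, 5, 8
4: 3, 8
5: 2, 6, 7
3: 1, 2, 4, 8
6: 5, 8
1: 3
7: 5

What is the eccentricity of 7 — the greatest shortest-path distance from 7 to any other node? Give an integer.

4

Distances from 7: 1:4, 2:2, 3:3, 4:4, 5:1, 6:2, 8:3.
The largest is 4 (to 4 and 1), so the eccentricity of 7 is 4.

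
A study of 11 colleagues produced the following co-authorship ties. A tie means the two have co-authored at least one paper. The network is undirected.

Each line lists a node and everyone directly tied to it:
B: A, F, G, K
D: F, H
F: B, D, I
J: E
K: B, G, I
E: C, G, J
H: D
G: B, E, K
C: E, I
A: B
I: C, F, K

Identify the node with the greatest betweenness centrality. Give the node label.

F

Unnormalized betweenness of each node: A:0, B:33/2, C:5, D:9, E:32/3, F:53/3, G:29/3, H:0, I:59/6, J:0, K:8/3.
F has the largest value, 53/3, making it the main broker — the node through which the most shortest paths run.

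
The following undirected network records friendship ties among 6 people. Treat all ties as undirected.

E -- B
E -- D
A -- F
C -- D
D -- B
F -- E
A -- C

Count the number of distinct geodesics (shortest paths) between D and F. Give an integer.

1

The shortest distance is 2, and the only length-2 path is D–E–F. So there is exactly 1 shortest path.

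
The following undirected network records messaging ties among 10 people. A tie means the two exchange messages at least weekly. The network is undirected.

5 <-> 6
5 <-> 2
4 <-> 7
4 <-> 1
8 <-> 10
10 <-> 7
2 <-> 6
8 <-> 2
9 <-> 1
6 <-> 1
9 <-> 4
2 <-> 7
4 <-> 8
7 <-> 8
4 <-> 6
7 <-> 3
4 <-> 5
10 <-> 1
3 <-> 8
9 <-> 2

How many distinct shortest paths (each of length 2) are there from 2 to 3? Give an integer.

The shortest distance is 2. The length-2 paths are: 2–8–3; 2–7–3.
That gives 2 distinct shortest paths.

2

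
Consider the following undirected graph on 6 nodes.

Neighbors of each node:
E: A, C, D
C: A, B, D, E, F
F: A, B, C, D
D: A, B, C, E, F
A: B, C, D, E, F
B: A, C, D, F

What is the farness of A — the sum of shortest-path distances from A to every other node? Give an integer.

Distances from A: B:1, C:1, D:1, E:1, F:1.
Sum = 1 + 1 + 1 + 1 + 1 = 5.

5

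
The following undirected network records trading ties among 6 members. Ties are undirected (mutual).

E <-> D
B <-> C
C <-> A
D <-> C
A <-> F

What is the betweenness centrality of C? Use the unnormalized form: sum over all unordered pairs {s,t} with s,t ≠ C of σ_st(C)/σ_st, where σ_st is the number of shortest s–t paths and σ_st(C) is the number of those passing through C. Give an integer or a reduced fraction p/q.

Pairs whose geodesics pass through C — F–D: 1; F–E: 1; F–B: 1; D–B: 1; D–A: 1; E–B: 1; E–A: 1; B–A: 1.
All other pairs contribute 0.
Summing the contributions gives betweenness(C) = 8.

8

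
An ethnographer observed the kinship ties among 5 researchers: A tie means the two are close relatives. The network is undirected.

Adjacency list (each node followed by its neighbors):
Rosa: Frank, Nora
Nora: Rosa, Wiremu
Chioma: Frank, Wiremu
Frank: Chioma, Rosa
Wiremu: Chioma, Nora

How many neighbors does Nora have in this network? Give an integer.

Nora is directly tied to Rosa and Wiremu. That is 2 neighbors, so the degree of Nora is 2.

2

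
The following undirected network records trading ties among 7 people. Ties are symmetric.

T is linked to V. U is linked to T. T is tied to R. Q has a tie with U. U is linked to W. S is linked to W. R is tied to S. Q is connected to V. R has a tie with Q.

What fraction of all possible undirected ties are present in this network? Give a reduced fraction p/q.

There are 9 edges and 7 nodes, so the maximum possible is C(7,2) = 21.
Density = 9/21 = 3/7.

3/7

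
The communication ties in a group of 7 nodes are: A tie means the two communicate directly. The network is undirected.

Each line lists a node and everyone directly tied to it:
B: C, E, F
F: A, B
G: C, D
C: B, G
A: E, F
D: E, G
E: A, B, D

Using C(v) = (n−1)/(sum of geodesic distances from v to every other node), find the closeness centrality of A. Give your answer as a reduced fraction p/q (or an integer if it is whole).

1/2

Distances from A: B:2, C:3, D:2, E:1, F:1, G:3. Sum = 12.
n = 7, so closeness = 6/12 = 1/2.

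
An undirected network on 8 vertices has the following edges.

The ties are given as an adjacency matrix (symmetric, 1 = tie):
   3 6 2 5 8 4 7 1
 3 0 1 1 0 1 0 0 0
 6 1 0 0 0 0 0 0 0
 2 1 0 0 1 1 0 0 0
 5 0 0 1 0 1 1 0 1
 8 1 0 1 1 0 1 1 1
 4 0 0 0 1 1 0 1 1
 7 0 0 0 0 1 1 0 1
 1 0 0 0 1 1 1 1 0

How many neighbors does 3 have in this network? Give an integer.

3 is directly tied to 2, 6, and 8. That is 3 neighbors, so the degree of 3 is 3.

3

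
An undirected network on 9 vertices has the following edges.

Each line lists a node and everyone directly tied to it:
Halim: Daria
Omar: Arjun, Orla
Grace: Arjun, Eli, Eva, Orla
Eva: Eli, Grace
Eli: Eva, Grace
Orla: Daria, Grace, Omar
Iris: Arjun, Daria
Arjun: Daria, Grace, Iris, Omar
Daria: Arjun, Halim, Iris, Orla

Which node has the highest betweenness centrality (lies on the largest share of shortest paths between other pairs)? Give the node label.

Unnormalized betweenness of each node: Arjun:19/2, Daria:25/3, Eli:0, Eva:0, Grace:37/3, Halim:0, Iris:0, Omar:1/3, Orla:11/2.
Grace has the largest value, 37/3, making it the main broker — the node through which the most shortest paths run.

Grace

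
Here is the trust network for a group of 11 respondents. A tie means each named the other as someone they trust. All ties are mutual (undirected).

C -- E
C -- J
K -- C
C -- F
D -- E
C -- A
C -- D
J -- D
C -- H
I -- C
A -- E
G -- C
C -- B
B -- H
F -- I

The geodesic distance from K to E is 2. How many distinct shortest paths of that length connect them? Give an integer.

The shortest distance is 2, and the only length-2 path is K–C–E. So there is exactly 1 shortest path.

1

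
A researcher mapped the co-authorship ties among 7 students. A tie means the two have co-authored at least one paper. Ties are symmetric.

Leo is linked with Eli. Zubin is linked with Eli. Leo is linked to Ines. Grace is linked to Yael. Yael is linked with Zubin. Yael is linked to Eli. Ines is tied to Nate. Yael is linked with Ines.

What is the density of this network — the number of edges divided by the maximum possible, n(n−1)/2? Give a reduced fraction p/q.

There are 8 edges and 7 nodes, so the maximum possible is C(7,2) = 21.
Density = 8/21.

8/21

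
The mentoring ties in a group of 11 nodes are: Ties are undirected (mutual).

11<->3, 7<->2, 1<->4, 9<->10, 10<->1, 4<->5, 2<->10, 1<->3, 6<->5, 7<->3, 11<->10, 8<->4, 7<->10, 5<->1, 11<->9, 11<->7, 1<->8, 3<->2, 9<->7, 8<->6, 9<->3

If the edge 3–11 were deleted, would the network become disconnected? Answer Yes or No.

No

Even without that edge, 3 still reaches 11 via 3 – 9 – 11, so the network stays connected. Not a bridge.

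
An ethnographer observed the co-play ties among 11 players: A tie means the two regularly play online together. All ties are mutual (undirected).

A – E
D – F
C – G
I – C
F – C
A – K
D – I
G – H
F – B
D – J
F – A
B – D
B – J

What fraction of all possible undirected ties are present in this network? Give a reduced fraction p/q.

13/55

There are 13 edges and 11 nodes, so the maximum possible is C(11,2) = 55.
Density = 13/55.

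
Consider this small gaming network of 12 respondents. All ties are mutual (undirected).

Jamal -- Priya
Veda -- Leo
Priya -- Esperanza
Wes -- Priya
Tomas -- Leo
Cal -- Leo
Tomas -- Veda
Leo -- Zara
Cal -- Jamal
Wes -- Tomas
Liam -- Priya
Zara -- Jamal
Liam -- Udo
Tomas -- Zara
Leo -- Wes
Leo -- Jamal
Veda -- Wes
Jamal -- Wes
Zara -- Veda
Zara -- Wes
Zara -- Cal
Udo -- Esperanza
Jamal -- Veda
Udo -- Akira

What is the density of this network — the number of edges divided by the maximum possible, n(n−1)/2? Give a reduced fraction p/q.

4/11

There are 24 edges and 12 nodes, so the maximum possible is C(12,2) = 66.
Density = 24/66 = 4/11.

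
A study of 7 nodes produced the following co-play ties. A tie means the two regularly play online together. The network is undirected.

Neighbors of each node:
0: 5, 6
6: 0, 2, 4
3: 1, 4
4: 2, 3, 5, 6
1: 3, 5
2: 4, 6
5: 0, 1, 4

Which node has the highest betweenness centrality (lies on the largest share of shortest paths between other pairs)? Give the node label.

4

Unnormalized betweenness of each node: 0:5/6, 1:5/6, 2:0, 3:4/3, 4:19/3, 5:23/6, 6:11/6.
4 has the largest value, 19/3, making it the main broker — the node through which the most shortest paths run.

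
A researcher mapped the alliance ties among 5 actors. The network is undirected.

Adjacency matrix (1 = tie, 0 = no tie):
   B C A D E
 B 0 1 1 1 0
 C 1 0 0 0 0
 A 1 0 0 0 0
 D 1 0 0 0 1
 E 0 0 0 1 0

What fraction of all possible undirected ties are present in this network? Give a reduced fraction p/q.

2/5

There are 4 edges and 5 nodes, so the maximum possible is C(5,2) = 10.
Density = 4/10 = 2/5.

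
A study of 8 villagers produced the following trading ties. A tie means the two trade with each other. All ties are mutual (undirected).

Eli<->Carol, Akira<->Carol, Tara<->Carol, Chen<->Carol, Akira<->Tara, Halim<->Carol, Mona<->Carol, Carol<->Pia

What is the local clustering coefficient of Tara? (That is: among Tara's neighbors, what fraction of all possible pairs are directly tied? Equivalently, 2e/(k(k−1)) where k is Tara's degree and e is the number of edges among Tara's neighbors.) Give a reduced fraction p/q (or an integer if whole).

1

Tara's neighbors: Akira and Carol (k = 2).
Possible neighbor pairs: C(2,2) = 1. Edges among them: Akira–Carol → e = 1.
Clustering(Tara) = 1/1.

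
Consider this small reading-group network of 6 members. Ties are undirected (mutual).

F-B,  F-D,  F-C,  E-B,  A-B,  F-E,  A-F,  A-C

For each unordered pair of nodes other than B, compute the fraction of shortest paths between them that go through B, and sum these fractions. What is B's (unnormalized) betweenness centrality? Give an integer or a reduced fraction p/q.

Pairs whose geodesics pass through B — E–A: 1/2.
All other pairs contribute 0.
Summing the contributions gives betweenness(B) = 1/2.

1/2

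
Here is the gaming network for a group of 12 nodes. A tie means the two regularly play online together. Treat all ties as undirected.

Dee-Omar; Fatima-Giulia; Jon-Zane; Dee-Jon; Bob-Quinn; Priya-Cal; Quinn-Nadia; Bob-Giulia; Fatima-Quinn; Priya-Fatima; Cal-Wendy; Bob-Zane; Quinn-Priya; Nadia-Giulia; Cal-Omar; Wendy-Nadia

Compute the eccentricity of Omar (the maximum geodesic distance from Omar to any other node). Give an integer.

4

Distances from Omar: Bob:4, Cal:1, Dee:1, Fatima:3, Giulia:4, Jon:2, Nadia:3, Priya:2, Quinn:3, Wendy:2, Zane:3.
The largest is 4 (to Bob and Giulia), so the eccentricity of Omar is 4.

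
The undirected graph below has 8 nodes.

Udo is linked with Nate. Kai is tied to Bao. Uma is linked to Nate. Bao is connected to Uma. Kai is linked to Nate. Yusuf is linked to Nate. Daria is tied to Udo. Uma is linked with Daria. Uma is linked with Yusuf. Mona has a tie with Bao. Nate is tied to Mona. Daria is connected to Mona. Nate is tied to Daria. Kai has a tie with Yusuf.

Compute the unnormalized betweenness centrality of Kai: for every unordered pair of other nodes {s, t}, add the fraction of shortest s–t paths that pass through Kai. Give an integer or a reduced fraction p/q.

31/30

Pairs whose geodesics pass through Kai — Bao–Yusuf: 1/2; Bao–Udo: 1/5; Bao–Nate: 1/3.
All other pairs contribute 0.
Summing the contributions gives betweenness(Kai) = 31/30.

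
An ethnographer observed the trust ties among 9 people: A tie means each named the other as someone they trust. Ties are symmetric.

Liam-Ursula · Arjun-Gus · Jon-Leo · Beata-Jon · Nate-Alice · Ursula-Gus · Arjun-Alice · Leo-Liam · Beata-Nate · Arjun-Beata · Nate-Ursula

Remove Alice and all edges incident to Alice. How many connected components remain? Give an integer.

1

Alice's neighbors (Arjun and Nate) remain reachable from one another through other ties, so the rest of the network stays in one piece.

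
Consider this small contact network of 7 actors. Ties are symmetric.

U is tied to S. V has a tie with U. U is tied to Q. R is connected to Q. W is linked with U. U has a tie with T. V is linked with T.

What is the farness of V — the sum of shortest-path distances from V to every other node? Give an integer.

Distances from V: Q:2, R:3, S:2, T:1, U:1, W:2.
Sum = 2 + 3 + 2 + 1 + 1 + 2 = 11.

11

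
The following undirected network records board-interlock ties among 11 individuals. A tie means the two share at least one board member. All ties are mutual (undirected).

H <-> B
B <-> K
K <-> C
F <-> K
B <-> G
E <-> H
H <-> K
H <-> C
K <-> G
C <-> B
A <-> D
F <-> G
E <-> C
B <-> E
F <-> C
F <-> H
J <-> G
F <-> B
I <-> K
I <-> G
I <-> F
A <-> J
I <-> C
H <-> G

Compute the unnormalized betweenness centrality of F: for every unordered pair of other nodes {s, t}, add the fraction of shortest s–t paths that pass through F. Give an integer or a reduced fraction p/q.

13/10

Pairs whose geodesics pass through F — B–I: 1/4; H–I: 1/4; G–C: 1/5; C–J: 1/5; C–A: 1/5; C–D: 1/5.
All other pairs contribute 0.
Summing the contributions gives betweenness(F) = 13/10.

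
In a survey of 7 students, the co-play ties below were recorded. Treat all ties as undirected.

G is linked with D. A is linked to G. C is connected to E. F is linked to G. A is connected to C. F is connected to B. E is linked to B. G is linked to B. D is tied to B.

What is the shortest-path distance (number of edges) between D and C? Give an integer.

One shortest route is D – G – A – C, which uses 3 edges, and at distance 2 from D we only reach {A, E, F}, which does not include C. So d(D,C) = 3.

3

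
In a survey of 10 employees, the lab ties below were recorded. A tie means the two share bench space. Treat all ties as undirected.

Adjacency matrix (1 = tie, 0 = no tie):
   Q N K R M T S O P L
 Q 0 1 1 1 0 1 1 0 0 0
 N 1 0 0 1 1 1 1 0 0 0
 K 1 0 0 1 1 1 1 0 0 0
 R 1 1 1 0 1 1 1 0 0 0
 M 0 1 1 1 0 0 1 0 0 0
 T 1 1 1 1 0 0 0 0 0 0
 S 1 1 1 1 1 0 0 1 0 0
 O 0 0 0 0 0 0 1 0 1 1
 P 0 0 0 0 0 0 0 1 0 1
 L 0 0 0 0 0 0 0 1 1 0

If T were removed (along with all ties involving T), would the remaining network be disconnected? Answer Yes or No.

Even without T, every remaining node can still reach every other (the residual graph is connected), so T is not a cut vertex.

No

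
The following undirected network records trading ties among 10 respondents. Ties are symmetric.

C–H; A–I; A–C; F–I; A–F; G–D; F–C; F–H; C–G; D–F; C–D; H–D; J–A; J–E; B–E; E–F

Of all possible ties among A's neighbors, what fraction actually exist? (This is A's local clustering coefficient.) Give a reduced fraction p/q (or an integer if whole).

1/3

A's neighbors: C, F, I, and J (k = 4).
Possible neighbor pairs: C(4,2) = 6. Edges among them: C–F, F–I → e = 2.
Clustering(A) = 2/6 = 1/3.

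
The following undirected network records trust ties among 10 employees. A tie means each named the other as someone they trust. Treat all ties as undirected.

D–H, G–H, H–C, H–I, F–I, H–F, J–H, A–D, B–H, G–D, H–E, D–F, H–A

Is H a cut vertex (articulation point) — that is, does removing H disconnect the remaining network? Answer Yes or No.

Removing H leaves {A, D, F, G, and I} with no path to {J}, so the network splits into 5 components. H is a cut vertex.

Yes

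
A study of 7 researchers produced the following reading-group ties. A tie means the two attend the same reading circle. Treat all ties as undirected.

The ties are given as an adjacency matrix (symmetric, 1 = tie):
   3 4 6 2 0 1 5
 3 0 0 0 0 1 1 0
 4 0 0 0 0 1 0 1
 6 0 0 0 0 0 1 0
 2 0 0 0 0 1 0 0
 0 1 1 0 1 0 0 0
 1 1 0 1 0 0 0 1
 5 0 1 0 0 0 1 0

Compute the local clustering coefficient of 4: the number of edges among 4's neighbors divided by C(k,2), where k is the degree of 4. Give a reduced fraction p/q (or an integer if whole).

4's neighbors: 0 and 5 (k = 2).
Possible neighbor pairs: C(2,2) = 1. Edges among them: none → e = 0.
Clustering(4) = 0/1.

0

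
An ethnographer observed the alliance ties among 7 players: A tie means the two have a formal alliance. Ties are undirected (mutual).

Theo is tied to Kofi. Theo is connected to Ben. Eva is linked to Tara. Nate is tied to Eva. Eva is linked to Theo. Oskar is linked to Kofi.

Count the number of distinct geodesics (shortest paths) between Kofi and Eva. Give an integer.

1

The shortest distance is 2, and the only length-2 path is Kofi–Theo–Eva. So there is exactly 1 shortest path.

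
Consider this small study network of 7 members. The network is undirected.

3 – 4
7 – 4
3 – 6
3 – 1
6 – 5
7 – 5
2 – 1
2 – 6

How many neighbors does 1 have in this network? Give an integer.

2

1 is directly tied to 2 and 3. That is 2 neighbors, so the degree of 1 is 2.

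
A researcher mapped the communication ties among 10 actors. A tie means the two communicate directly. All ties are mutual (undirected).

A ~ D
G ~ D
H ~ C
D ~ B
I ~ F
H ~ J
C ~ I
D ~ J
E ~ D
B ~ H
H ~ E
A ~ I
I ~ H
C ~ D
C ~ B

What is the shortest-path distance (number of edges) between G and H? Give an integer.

3

One shortest route is G – D – C – H, which uses 3 edges, and at distance 2 from G we only reach {A, B, C, E, J}, which does not include H. So d(G,H) = 3.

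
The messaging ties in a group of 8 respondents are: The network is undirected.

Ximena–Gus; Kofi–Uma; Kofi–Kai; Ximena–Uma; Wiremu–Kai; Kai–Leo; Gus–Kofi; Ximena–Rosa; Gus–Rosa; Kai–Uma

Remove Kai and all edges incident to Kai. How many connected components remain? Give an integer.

3

Without Kai, the remaining ties split the others into: {Gus, Kofi, Rosa, Uma, Ximena}; {Wiremu}; {Leo}.
That's 3 separate components.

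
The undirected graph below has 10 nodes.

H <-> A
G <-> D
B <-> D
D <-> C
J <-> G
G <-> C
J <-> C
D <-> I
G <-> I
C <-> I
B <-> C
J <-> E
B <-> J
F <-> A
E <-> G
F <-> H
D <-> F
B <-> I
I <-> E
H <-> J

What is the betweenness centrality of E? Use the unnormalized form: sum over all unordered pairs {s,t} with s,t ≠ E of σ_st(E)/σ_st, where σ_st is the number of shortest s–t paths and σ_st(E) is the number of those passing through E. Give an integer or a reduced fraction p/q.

Pairs whose geodesics pass through E — J–I: 1/4; I–H: 1/5.
All other pairs contribute 0.
Summing the contributions gives betweenness(E) = 9/20.

9/20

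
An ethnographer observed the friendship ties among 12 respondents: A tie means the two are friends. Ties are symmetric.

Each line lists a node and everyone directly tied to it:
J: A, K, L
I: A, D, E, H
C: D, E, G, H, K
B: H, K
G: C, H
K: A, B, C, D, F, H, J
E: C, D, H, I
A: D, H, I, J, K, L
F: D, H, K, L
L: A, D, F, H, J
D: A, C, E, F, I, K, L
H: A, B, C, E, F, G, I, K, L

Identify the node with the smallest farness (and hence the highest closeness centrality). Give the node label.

H

Farness (sum of distances to all others) for each node — A:16, B:20, C:17, D:15, E:19, F:18, G:21, H:13, I:18, J:21, K:15, L:17.
The smallest farness is 13, for H, so H has the highest closeness.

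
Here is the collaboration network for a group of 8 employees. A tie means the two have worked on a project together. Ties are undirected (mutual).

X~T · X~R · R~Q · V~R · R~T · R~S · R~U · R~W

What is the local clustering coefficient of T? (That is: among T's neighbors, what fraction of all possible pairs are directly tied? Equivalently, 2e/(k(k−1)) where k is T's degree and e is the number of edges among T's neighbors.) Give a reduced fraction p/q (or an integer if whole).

1

T's neighbors: R and X (k = 2).
Possible neighbor pairs: C(2,2) = 1. Edges among them: R–X → e = 1.
Clustering(T) = 1/1.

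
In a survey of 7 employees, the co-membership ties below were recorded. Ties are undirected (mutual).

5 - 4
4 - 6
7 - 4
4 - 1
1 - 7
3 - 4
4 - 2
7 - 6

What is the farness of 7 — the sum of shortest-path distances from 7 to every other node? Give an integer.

Distances from 7: 1:1, 2:2, 3:2, 4:1, 5:2, 6:1.
Sum = 1 + 2 + 2 + 1 + 2 + 1 = 9.

9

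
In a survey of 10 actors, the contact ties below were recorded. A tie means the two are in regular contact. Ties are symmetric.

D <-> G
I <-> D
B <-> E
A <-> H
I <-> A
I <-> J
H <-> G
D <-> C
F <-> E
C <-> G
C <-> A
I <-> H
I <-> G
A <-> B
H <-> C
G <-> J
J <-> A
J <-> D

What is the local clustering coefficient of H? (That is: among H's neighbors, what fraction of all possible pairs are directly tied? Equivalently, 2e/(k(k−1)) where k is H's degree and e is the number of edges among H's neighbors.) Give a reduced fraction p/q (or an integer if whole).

H's neighbors: A, C, G, and I (k = 4).
Possible neighbor pairs: C(4,2) = 6. Edges among them: A–C, A–I, C–G, G–I → e = 4.
Clustering(H) = 4/6 = 2/3.

2/3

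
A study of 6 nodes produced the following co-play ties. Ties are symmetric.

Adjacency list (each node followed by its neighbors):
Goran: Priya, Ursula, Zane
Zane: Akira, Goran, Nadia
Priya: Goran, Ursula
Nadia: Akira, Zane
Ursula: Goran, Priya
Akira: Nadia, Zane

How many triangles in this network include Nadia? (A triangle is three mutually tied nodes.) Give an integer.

1

Nadia's neighbors: Akira and Zane.
Neighbor pairs that are themselves tied: Nadia–Akira–Zane. Each forms one triangle with Nadia, for 1 in total.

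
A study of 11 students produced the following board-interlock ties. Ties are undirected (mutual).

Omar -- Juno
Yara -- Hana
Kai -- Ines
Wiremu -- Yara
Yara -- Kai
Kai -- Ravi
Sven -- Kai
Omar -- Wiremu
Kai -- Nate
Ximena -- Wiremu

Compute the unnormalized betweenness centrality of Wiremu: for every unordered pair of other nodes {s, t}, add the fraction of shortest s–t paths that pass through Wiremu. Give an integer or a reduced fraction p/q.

23

Pairs whose geodesics pass through Wiremu — Sven–Ximena: 1; Sven–Omar: 1; Sven–Juno: 1; Yara–Ximena: 1; Yara–Omar: 1; Yara–Juno: 1; Ximena–Hana: 1; Ximena–Ravi: 1; Ximena–Omar: 1; Ximena–Ines: 1; Ximena–Nate: 1; Ximena–Juno: 1; Ximena–Kai: 1; Hana–Omar: 1 … (+9 more pairs).
All other pairs contribute 0.
Summing the contributions gives betweenness(Wiremu) = 23.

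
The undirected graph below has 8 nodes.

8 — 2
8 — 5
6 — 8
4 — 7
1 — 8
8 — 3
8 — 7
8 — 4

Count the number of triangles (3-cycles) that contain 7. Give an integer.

7's neighbors: 4 and 8.
Neighbor pairs that are themselves tied: 7–4–8. Each forms one triangle with 7, for 1 in total.

1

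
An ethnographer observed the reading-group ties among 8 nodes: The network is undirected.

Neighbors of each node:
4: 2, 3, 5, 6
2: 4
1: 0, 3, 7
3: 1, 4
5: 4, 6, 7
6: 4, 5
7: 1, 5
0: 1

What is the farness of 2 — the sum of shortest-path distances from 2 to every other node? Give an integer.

Distances from 2: 0:4, 1:3, 3:2, 4:1, 5:2, 6:2, 7:3.
Sum = 4 + 3 + 2 + 1 + 2 + 2 + 3 = 17.

17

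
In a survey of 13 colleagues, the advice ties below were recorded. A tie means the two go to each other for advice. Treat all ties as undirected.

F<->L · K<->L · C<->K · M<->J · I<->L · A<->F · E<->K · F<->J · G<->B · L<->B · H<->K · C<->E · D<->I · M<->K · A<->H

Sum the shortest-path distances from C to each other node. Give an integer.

31

Distances from C: A:3, B:3, D:4, E:1, F:3, G:4, H:2, I:3, J:3, K:1, L:2, M:2.
Sum = 3 + 3 + 4 + 1 + 3 + 4 + 2 + 3 + 3 + 1 + 2 + 2 = 31.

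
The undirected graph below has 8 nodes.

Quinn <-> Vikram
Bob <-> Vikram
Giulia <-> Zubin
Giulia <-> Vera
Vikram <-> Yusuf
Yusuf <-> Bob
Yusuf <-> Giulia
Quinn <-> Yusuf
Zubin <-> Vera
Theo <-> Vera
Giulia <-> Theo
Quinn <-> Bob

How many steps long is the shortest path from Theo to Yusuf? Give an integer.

One shortest route is Theo – Giulia – Yusuf, which uses 2 edges, and Theo and Yusuf are not directly tied, so nothing shorter exists. So d(Theo,Yusuf) = 2.

2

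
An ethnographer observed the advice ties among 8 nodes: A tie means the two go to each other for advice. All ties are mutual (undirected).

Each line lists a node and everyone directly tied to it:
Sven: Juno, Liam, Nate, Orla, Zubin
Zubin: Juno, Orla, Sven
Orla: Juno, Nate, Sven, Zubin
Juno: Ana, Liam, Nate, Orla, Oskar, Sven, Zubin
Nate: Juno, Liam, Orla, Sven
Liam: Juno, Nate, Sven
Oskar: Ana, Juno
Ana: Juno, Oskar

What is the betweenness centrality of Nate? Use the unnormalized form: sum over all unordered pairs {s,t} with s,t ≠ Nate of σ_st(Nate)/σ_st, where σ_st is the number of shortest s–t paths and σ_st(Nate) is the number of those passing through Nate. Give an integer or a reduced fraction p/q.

1/3

Pairs whose geodesics pass through Nate — Orla–Liam: 1/3.
All other pairs contribute 0.
Summing the contributions gives betweenness(Nate) = 1/3.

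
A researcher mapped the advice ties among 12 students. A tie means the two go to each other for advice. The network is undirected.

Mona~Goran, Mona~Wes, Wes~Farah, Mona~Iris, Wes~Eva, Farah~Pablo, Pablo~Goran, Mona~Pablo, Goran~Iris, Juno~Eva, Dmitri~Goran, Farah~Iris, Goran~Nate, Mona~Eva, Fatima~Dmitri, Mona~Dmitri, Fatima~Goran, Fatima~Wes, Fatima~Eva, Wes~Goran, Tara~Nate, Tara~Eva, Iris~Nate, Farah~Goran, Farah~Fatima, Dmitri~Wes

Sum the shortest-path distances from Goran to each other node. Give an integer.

Distances from Goran: Dmitri:1, Eva:2, Farah:1, Fatima:1, Iris:1, Juno:3, Mona:1, Nate:1, Pablo:1, Tara:2, Wes:1.
Sum = 1 + 2 + 1 + 1 + 1 + 3 + 1 + 1 + 1 + 2 + 1 = 15.

15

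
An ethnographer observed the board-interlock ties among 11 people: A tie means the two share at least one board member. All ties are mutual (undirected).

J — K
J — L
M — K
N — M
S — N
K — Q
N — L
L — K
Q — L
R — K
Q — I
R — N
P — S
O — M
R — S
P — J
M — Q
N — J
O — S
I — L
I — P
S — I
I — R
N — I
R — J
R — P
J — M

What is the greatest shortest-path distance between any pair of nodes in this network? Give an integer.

3

Eccentricity of each node (its greatest distance to any other): I:2, J:2, K:2, L:3, M:2, N:2, O:3, P:2, Q:2, R:2, S:2.
The maximum eccentricity is 3, realized for instance by the pair L–O via L – Q – M – O. So the diameter is 3.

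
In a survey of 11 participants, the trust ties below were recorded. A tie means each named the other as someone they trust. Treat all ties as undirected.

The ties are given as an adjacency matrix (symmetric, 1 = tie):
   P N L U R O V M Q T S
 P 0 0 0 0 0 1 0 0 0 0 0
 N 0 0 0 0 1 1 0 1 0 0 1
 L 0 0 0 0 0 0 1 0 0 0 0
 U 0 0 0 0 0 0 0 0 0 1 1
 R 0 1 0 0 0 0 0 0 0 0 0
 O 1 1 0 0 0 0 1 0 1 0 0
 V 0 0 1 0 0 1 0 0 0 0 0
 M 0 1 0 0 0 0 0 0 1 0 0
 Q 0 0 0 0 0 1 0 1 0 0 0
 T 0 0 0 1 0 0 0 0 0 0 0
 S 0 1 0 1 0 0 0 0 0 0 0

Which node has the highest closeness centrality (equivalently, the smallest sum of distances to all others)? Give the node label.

Farness (sum of distances to all others) for each node — L:35, M:25, N:18, O:19, P:28, Q:26, R:27, S:23, T:39, U:30, V:26.
The smallest farness is 18, for N, so N has the highest closeness.

N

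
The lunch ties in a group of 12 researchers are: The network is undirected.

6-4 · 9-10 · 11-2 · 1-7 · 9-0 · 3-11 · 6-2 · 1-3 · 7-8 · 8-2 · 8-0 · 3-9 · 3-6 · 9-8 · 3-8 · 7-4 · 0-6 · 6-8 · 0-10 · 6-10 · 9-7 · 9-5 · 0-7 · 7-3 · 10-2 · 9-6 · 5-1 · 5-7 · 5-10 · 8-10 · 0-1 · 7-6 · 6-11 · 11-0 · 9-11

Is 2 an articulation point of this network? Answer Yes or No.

Even without 2, every remaining node can still reach every other (the residual graph is connected), so 2 is not a cut vertex.

No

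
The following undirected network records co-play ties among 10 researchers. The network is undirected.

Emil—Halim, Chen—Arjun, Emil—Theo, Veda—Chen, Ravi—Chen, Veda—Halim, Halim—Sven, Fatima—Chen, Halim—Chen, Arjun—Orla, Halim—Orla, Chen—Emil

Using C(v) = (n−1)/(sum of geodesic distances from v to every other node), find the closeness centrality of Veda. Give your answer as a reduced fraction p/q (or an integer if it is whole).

9/17

Distances from Veda: Arjun:2, Chen:1, Emil:2, Fatima:2, Halim:1, Orla:2, Ravi:2, Sven:2, Theo:3. Sum = 17.
n = 10, so closeness = 9/17.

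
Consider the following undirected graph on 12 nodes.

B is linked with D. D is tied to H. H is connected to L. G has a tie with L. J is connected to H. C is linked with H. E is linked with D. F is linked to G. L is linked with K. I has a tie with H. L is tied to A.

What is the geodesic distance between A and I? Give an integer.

One shortest route is A – L – H – I, which uses 3 edges, and at distance 2 from A we only reach {G, H, K}, which does not include I. So d(A,I) = 3.

3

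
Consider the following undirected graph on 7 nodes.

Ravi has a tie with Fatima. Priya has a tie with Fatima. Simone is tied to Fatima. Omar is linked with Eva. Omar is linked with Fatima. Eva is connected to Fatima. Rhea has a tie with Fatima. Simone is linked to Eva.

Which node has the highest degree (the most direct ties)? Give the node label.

Fatima

Degrees — Eva:3, Fatima:6, Omar:2, Priya:1, Ravi:1, Rhea:1, Simone:2.
The maximum is 6, attained only by Fatima.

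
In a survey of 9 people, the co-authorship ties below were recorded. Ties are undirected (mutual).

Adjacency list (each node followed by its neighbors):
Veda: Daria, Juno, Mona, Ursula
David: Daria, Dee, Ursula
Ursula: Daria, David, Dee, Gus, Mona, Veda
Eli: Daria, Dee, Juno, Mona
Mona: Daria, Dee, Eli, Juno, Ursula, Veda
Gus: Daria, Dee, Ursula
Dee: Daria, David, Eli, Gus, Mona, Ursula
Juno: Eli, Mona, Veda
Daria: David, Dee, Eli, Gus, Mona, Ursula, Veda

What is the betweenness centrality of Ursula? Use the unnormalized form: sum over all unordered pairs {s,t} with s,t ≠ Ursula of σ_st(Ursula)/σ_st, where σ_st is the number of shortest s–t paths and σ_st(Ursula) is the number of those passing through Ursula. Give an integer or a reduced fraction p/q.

Pairs whose geodesics pass through Ursula — Juno–David: 2/7; Juno–Gus: 2/7; Veda–David: 1/2; Veda–Dee: 1/3; Veda–Gus: 1/2; Mona–David: 1/3; Mona–Gus: 1/3; David–Gus: 1/3.
All other pairs contribute 0.
Summing the contributions gives betweenness(Ursula) = 61/21.

61/21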